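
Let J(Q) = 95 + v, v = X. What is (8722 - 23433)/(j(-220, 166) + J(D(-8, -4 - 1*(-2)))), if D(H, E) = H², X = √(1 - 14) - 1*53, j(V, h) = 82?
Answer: -1824164/15389 + 14711*I*√13/15389 ≈ -118.54 + 3.4467*I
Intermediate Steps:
X = -53 + I*√13 (X = √(-13) - 53 = I*√13 - 53 = -53 + I*√13 ≈ -53.0 + 3.6056*I)
v = -53 + I*√13 ≈ -53.0 + 3.6056*I
J(Q) = 42 + I*√13 (J(Q) = 95 + (-53 + I*√13) = 42 + I*√13)
(8722 - 23433)/(j(-220, 166) + J(D(-8, -4 - 1*(-2)))) = (8722 - 23433)/(82 + (42 + I*√13)) = -14711/(124 + I*√13)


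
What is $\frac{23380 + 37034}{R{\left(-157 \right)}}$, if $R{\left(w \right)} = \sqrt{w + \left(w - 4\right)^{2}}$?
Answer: $\frac{10069 \sqrt{6441}}{2147} \approx 376.38$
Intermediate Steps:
$R{\left(w \right)} = \sqrt{w + \left(-4 + w\right)^{2}}$
$\frac{23380 + 37034}{R{\left(-157 \right)}} = \frac{23380 + 37034}{\sqrt{-157 + \left(-4 - 157\right)^{2}}} = \frac{60414}{\sqrt{-157 + \left(-161\right)^{2}}} = \frac{60414}{\sqrt{-157 + 25921}} = \frac{60414}{\sqrt{25764}} = \frac{60414}{2 \sqrt{6441}} = 60414 \frac{\sqrt{6441}}{12882} = \frac{10069 \sqrt{6441}}{2147}$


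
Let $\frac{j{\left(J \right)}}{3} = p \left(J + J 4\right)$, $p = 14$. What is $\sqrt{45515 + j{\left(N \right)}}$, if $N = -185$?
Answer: $\sqrt{6665} \approx 81.639$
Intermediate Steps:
$j{\left(J \right)} = 210 J$ ($j{\left(J \right)} = 3 \cdot 14 \left(J + J 4\right) = 3 \cdot 14 \left(J + 4 J\right) = 3 \cdot 14 \cdot 5 J = 3 \cdot 70 J = 210 J$)
$\sqrt{45515 + j{\left(N \right)}} = \sqrt{45515 + 210 \left(-185\right)} = \sqrt{45515 - 38850} = \sqrt{6665}$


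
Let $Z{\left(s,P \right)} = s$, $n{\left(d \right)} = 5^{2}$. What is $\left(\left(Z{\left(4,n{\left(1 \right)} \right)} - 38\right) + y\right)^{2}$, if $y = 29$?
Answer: $25$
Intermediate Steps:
$n{\left(d \right)} = 25$
$\left(\left(Z{\left(4,n{\left(1 \right)} \right)} - 38\right) + y\right)^{2} = \left(\left(4 - 38\right) + 29\right)^{2} = \left(-34 + 29\right)^{2} = \left(-5\right)^{2} = 25$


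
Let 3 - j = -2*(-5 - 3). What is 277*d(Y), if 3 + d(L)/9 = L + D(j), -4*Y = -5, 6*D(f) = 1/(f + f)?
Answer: -113847/26 ≈ -4378.7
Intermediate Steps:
j = -13 (j = 3 - (-2)*(-5 - 3) = 3 - (-2)*(-8) = 3 - 1*16 = 3 - 16 = -13)
D(f) = 1/(12*f) (D(f) = 1/(6*(f + f)) = 1/(6*((2*f))) = (1/(2*f))/6 = 1/(12*f))
Y = 5/4 (Y = -¼*(-5) = 5/4 ≈ 1.2500)
d(L) = -1407/52 + 9*L (d(L) = -27 + 9*(L + (1/12)/(-13)) = -27 + 9*(L + (1/12)*(-1/13)) = -27 + 9*(L - 1/156) = -27 + 9*(-1/156 + L) = -27 + (-3/52 + 9*L) = -1407/52 + 9*L)
277*d(Y) = 277*(-1407/52 + 9*(5/4)) = 277*(-1407/52 + 45/4) = 277*(-411/26) = -113847/26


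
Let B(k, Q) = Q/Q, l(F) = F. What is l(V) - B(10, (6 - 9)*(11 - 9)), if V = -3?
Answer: -4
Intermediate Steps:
B(k, Q) = 1
l(V) - B(10, (6 - 9)*(11 - 9)) = -3 - 1*1 = -3 - 1 = -4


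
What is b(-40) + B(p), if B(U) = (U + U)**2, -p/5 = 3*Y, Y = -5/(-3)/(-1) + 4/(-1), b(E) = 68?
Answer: 28968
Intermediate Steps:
Y = -17/3 (Y = -5*(-1/3)*(-1) + 4*(-1) = (5/3)*(-1) - 4 = -5/3 - 4 = -17/3 ≈ -5.6667)
p = 85 (p = -15*(-17)/3 = -5*(-17) = 85)
B(U) = 4*U**2 (B(U) = (2*U)**2 = 4*U**2)
b(-40) + B(p) = 68 + 4*85**2 = 68 + 4*7225 = 68 + 28900 = 28968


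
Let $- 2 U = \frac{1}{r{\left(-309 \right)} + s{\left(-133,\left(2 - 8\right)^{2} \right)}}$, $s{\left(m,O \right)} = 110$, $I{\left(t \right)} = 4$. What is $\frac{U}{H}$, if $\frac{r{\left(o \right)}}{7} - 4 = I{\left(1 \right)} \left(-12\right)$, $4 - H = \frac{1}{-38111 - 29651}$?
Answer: $\frac{33881}{53667702} \approx 0.00063131$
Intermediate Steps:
$H = \frac{271049}{67762}$ ($H = 4 - \frac{1}{-38111 - 29651} = 4 - \frac{1}{-67762} = 4 - - \frac{1}{67762} = 4 + \frac{1}{67762} = \frac{271049}{67762} \approx 4.0$)
$r{\left(o \right)} = -308$ ($r{\left(o \right)} = 28 + 7 \cdot 4 \left(-12\right) = 28 + 7 \left(-48\right) = 28 - 336 = -308$)
$U = \frac{1}{396}$ ($U = - \frac{1}{2 \left(-308 + 110\right)} = - \frac{1}{2 \left(-198\right)} = \left(- \frac{1}{2}\right) \left(- \frac{1}{198}\right) = \frac{1}{396} \approx 0.0025253$)
$\frac{U}{H} = \frac{1}{396 \cdot \frac{271049}{67762}} = \frac{1}{396} \cdot \frac{67762}{271049} = \frac{33881}{53667702}$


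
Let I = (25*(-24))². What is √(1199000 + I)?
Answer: 10*√15590 ≈ 1248.6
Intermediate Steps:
I = 360000 (I = (-600)² = 360000)
√(1199000 + I) = √(1199000 + 360000) = √1559000 = 10*√15590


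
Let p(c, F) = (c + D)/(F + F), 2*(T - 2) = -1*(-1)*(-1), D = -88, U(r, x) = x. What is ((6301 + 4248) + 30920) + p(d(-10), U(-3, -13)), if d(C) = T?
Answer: 2156561/52 ≈ 41472.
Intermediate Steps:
T = 3/2 (T = 2 + (-1*(-1)*(-1))/2 = 2 + (1*(-1))/2 = 2 + (½)*(-1) = 2 - ½ = 3/2 ≈ 1.5000)
d(C) = 3/2
p(c, F) = (-88 + c)/(2*F) (p(c, F) = (c - 88)/(F + F) = (-88 + c)/((2*F)) = (-88 + c)*(1/(2*F)) = (-88 + c)/(2*F))
((6301 + 4248) + 30920) + p(d(-10), U(-3, -13)) = ((6301 + 4248) + 30920) + (½)*(-88 + 3/2)/(-13) = (10549 + 30920) + (½)*(-1/13)*(-173/2) = 41469 + 173/52 = 2156561/52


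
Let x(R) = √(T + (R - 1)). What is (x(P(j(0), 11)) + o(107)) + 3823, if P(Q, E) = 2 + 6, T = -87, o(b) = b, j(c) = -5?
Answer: 3930 + 4*I*√5 ≈ 3930.0 + 8.9443*I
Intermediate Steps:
P(Q, E) = 8
x(R) = √(-88 + R) (x(R) = √(-87 + (R - 1)) = √(-87 + (-1 + R)) = √(-88 + R))
(x(P(j(0), 11)) + o(107)) + 3823 = (√(-88 + 8) + 107) + 3823 = (√(-80) + 107) + 3823 = (4*I*√5 + 107) + 3823 = (107 + 4*I*√5) + 3823 = 3930 + 4*I*√5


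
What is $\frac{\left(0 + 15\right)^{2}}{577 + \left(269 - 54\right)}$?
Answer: $\frac{25}{88} \approx 0.28409$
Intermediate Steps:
$\frac{\left(0 + 15\right)^{2}}{577 + \left(269 - 54\right)} = \frac{15^{2}}{577 + 215} = \frac{225}{792} = 225 \cdot \frac{1}{792} = \frac{25}{88}$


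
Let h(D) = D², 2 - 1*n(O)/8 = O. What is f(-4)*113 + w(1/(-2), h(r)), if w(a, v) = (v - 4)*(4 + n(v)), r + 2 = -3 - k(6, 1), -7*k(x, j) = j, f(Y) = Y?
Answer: -9022532/2401 ≈ -3757.8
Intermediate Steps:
k(x, j) = -j/7
n(O) = 16 - 8*O
r = -34/7 (r = -2 + (-3 - (-1)/7) = -2 + (-3 - 1*(-⅐)) = -2 + (-3 + ⅐) = -2 - 20/7 = -34/7 ≈ -4.8571)
w(a, v) = (-4 + v)*(20 - 8*v) (w(a, v) = (v - 4)*(4 + (16 - 8*v)) = (-4 + v)*(20 - 8*v))
f(-4)*113 + w(1/(-2), h(r)) = -4*113 + (-80 - 8*((-34/7)²)² + 52*(-34/7)²) = -452 + (-80 - 8*(1156/49)² + 52*(1156/49)) = -452 + (-80 - 8*1336336/2401 + 60112/49) = -452 + (-80 - 10690688/2401 + 60112/49) = -452 - 7937280/2401 = -9022532/2401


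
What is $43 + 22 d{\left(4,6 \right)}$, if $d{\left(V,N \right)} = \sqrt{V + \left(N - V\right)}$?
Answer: $43 + 22 \sqrt{6} \approx 96.889$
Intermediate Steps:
$d{\left(V,N \right)} = \sqrt{N}$
$43 + 22 d{\left(4,6 \right)} = 43 + 22 \sqrt{6}$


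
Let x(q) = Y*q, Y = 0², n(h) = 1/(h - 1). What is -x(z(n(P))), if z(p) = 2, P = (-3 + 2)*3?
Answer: 0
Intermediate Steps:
P = -3 (P = -1*3 = -3)
n(h) = 1/(-1 + h)
Y = 0
x(q) = 0 (x(q) = 0*q = 0)
-x(z(n(P))) = -1*0 = 0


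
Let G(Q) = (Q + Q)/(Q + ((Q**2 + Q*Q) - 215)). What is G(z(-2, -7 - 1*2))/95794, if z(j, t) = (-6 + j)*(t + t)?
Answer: 144/1982983697 ≈ 7.2618e-8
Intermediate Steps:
z(j, t) = 2*t*(-6 + j) (z(j, t) = (-6 + j)*(2*t) = 2*t*(-6 + j))
G(Q) = 2*Q/(-215 + Q + 2*Q**2) (G(Q) = (2*Q)/(Q + ((Q**2 + Q**2) - 215)) = (2*Q)/(Q + (2*Q**2 - 215)) = (2*Q)/(Q + (-215 + 2*Q**2)) = (2*Q)/(-215 + Q + 2*Q**2) = 2*Q/(-215 + Q + 2*Q**2))
G(z(-2, -7 - 1*2))/95794 = (2*(2*(-7 - 1*2)*(-6 - 2))/(-215 + 2*(-7 - 1*2)*(-6 - 2) + 2*(2*(-7 - 1*2)*(-6 - 2))**2))/95794 = (2*(2*(-7 - 2)*(-8))/(-215 + 2*(-7 - 2)*(-8) + 2*(2*(-7 - 2)*(-8))**2))*(1/95794) = (2*(2*(-9)*(-8))/(-215 + 2*(-9)*(-8) + 2*(2*(-9)*(-8))**2))*(1/95794) = (2*144/(-215 + 144 + 2*144**2))*(1/95794) = (2*144/(-215 + 144 + 2*20736))*(1/95794) = (2*144/(-215 + 144 + 41472))*(1/95794) = (2*144/41401)*(1/95794) = (2*144*(1/41401))*(1/95794) = (288/41401)*(1/95794) = 144/1982983697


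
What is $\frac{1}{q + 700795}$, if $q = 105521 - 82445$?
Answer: $\frac{1}{723871} \approx 1.3815 \cdot 10^{-6}$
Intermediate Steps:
$q = 23076$
$\frac{1}{q + 700795} = \frac{1}{23076 + 700795} = \frac{1}{723871}$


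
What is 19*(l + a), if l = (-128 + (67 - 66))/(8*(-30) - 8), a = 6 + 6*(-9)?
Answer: -223763/248 ≈ -902.27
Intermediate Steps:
a = -48 (a = 6 - 54 = -48)
l = 127/248 (l = (-128 + 1)/(-240 - 8) = -127/(-248) = -127*(-1/248) = 127/248 ≈ 0.51210)
19*(l + a) = 19*(127/248 - 48) = 19*(-11777/248) = -223763/248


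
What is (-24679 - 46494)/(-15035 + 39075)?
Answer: -71173/24040 ≈ -2.9606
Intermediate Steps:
(-24679 - 46494)/(-15035 + 39075) = -71173/24040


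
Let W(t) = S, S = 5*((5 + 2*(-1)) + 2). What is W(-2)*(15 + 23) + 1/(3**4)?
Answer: 76951/81 ≈ 950.01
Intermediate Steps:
S = 25 (S = 5*((5 - 2) + 2) = 5*(3 + 2) = 5*5 = 25)
W(t) = 25
W(-2)*(15 + 23) + 1/(3**4) = 25*(15 + 23) + 1/(3**4) = 25*38 + 1/81 = 950 + 1/81 = 76951/81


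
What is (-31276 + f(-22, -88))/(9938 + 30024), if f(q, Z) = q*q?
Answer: -15396/19981 ≈ -0.77053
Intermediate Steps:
f(q, Z) = q²
(-31276 + f(-22, -88))/(9938 + 30024) = (-31276 + (-22)²)/(9938 + 30024) = (-31276 + 484)/39962 = -30792*1/39962 = -15396/19981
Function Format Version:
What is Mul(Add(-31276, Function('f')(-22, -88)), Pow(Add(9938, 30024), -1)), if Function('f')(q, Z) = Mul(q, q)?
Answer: Rational(-15396, 19981) ≈ -0.77053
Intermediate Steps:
Function('f')(q, Z) = Pow(q, 2)
Mul(Add(-31276, Function('f')(-22, -88)), Pow(Add(9938, 30024), -1)) = Mul(Add(-31276, Pow(-22, 2)), Pow(Add(9938, 30024), -1)) = Mul(Add(-31276, 484), Pow(39962, -1)) = Mul(-30792, Rational(1, 39962)) = Rational(-15396, 19981)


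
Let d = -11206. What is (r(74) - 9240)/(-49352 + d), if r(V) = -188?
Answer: 4714/30279 ≈ 0.15569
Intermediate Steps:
(r(74) - 9240)/(-49352 + d) = (-188 - 9240)/(-49352 - 11206) = -9428/(-60558) = -9428*(-1/60558) = 4714/30279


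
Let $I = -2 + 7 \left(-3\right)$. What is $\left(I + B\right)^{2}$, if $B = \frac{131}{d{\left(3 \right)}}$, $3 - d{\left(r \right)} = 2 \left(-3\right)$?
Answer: $\frac{5776}{81} \approx 71.309$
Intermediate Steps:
$d{\left(r \right)} = 9$ ($d{\left(r \right)} = 3 - 2 \left(-3\right) = 3 - -6 = 3 + 6 = 9$)
$B = \frac{131}{9} \approx 14.556$
$I = -23$ ($I = -2 - 21 = -23$)
$\left(I + B\right)^{2} = \left(-23 + \frac{131}{9}\right)^{2} = \left(- \frac{76}{9}\right)^{2} = \frac{5776}{81}$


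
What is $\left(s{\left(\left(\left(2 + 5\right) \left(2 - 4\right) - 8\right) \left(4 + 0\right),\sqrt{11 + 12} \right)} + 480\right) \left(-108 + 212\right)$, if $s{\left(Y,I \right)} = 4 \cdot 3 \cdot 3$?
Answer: $53664$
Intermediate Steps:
$s{\left(Y,I \right)} = 36$ ($s{\left(Y,I \right)} = 12 \cdot 3 = 36$)
$\left(s{\left(\left(\left(2 + 5\right) \left(2 - 4\right) - 8\right) \left(4 + 0\right),\sqrt{11 + 12} \right)} + 480\right) \left(-108 + 212\right) = \left(36 + 480\right) \left(-108 + 212\right) = 516 \cdot 104 = 53664$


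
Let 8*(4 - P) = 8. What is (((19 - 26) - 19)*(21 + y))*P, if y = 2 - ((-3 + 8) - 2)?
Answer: -1560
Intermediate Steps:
P = 3 (P = 4 - ⅛*8 = 4 - 1 = 3)
y = -1 (y = 2 - (5 - 2) = 2 - 1*3 = 2 - 3 = -1)
(((19 - 26) - 19)*(21 + y))*P = (((19 - 26) - 19)*(21 - 1))*3 = ((-7 - 19)*20)*3 = -26*20*3 = -520*3 = -1560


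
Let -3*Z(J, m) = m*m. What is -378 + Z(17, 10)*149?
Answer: -16034/3 ≈ -5344.7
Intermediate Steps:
Z(J, m) = -m²/3 (Z(J, m) = -m*m/3 = -m²/3)
-378 + Z(17, 10)*149 = -378 - ⅓*10²*149 = -378 - ⅓*100*149 = -378 - 100/3*149 = -378 - 14900/3 = -16034/3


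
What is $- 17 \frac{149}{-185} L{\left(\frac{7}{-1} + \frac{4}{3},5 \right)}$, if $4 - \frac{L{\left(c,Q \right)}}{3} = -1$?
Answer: $\frac{7599}{37} \approx 205.38$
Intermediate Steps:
$L{\left(c,Q \right)} = 15$ ($L{\left(c,Q \right)} = 12 - -3 = 12 + 3 = 15$)
$- 17 \frac{149}{-185} L{\left(\frac{7}{-1} + \frac{4}{3},5 \right)} = - 17 \frac{149}{-185} \cdot 15 = - 17 \cdot 149 \left(- \frac{1}{185}\right) 15 = \left(-17\right) \left(- \frac{149}{185}\right) 15 = \frac{2533}{185} \cdot 15 = \frac{7599}{37}$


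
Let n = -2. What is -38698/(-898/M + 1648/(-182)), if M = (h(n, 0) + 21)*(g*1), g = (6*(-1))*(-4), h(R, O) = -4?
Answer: 718389672/208955 ≈ 3438.0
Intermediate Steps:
g = 24 (g = -6*(-4) = 24)
M = 408 (M = (-4 + 21)*(24*1) = 17*24 = 408)
-38698/(-898/M + 1648/(-182)) = -38698/(-898/408 + 1648/(-182)) = -38698/(-898*1/408 + 1648*(-1/182)) = -38698/(-449/204 - 824/91) = -38698/(-208955/18564) = -38698*(-18564)/208955 = -11*(-65308152/208955) = 718389672/208955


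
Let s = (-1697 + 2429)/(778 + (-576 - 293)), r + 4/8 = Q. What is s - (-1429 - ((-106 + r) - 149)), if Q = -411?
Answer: 137311/182 ≈ 754.46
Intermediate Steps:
r = -823/2 (r = -1/2 - 411 = -823/2 ≈ -411.50)
s = -732/91 (s = 732/(778 - 869) = 732/(-91) = 732*(-1/91) = -732/91 ≈ -8.0440)
s - (-1429 - ((-106 + r) - 149)) = -732/91 - (-1429 - ((-106 - 823/2) - 149)) = -732/91 - (-1429 - (-1035/2 - 149)) = -732/91 - (-1429 - 1*(-1333/2)) = -732/91 - (-1429 + 1333/2) = -732/91 - 1*(-1525/2) = -732/91 + 1525/2 = 137311/182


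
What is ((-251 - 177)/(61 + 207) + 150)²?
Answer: 98863249/4489 ≈ 22023.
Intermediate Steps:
((-251 - 177)/(61 + 207) + 150)² = (-428/268 + 150)² = (-428*1/268 + 150)² = (-107/67 + 150)² = (9943/67)² = 98863249/4489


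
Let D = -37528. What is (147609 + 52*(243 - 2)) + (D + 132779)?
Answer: 255392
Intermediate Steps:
(147609 + 52*(243 - 2)) + (D + 132779) = (147609 + 52*(243 - 2)) + (-37528 + 132779) = (147609 + 52*241) + 95251 = (147609 + 12532) + 95251 = 160141 + 95251 = 255392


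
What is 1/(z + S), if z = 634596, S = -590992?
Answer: 1/43604 ≈ 2.2934e-5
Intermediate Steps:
1/(z + S) = 1/(634596 - 590992) = 1/43604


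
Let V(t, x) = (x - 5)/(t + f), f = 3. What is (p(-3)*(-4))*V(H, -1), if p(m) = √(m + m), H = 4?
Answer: 24*I*√6/7 ≈ 8.3983*I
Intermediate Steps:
V(t, x) = (-5 + x)/(3 + t) (V(t, x) = (x - 5)/(t + 3) = (-5 + x)/(3 + t))
p(m) = √2*√m (p(m) = √(2*m) = √2*√m)
(p(-3)*(-4))*V(H, -1) = ((√2*√(-3))*(-4))*((-5 - 1)/(3 + 4)) = ((√2*(I*√3))*(-4))*(-6/7) = ((I*√6)*(-4))*((⅐)*(-6)) = -4*I*√6*(-6/7) = 24*I*√6/7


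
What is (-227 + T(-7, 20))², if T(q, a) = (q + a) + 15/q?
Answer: 2289169/49 ≈ 46718.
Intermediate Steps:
T(q, a) = a + q + 15/q (T(q, a) = (a + q) + 15/q = a + q + 15/q)
(-227 + T(-7, 20))² = (-227 + (20 - 7 + 15/(-7)))² = (-227 + (20 - 7 + 15*(-⅐)))² = (-227 + (20 - 7 - 15/7))² = (-227 + 76/7)² = (-1513/7)² = 2289169/49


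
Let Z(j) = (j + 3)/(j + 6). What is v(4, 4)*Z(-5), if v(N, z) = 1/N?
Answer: -1/2 ≈ -0.50000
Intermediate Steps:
Z(j) = (3 + j)/(6 + j)
v(4, 4)*Z(-5) = ((3 - 5)/(6 - 5))/4 = (-2/1)/4 = (1*(-2))/4 = (1/4)*(-2) = -1/2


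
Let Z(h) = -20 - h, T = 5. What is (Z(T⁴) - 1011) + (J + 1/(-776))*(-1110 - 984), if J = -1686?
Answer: 1369186311/388 ≈ 3.5288e+6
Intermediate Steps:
(Z(T⁴) - 1011) + (J + 1/(-776))*(-1110 - 984) = ((-20 - 1*5⁴) - 1011) + (-1686 + 1/(-776))*(-1110 - 984) = ((-20 - 1*625) - 1011) + (-1686 - 1/776)*(-2094) = ((-20 - 625) - 1011) - 1308337/776*(-2094) = (-645 - 1011) + 1369828839/388 = -1656 + 1369828839/388 = 1369186311/388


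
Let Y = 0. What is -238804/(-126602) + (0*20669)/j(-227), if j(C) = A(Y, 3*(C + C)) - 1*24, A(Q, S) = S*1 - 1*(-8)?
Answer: 119402/63301 ≈ 1.8863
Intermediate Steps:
A(Q, S) = 8 + S (A(Q, S) = S + 8 = 8 + S)
j(C) = -16 + 6*C (j(C) = (8 + 3*(C + C)) - 1*24 = (8 + 3*(2*C)) - 24 = (8 + 6*C) - 24 = -16 + 6*C)
-238804/(-126602) + (0*20669)/j(-227) = -238804/(-126602) + (0*20669)/(-16 + 6*(-227)) = -238804*(-1/126602) + 0/(-16 - 1362) = 119402/63301 + 0/(-1378) = 119402/63301 + 0*(-1/1378) = 119402/63301 + 0 = 119402/63301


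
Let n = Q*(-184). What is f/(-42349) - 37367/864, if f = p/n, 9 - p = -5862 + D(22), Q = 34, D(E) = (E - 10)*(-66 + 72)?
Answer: -618739624307/14306508576 ≈ -43.249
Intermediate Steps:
D(E) = -60 + 6*E (D(E) = (-10 + E)*6 = -60 + 6*E)
p = 5799 (p = 9 - (-5862 + (-60 + 6*22)) = 9 - (-5862 + (-60 + 132)) = 9 - (-5862 + 72) = 9 - 1*(-5790) = 9 + 5790 = 5799)
n = -6256 (n = 34*(-184) = -6256)
f = -5799/6256 (f = 5799/(-6256) = 5799*(-1/6256) = -5799/6256 ≈ -0.92695)
f/(-42349) - 37367/864 = -5799/6256/(-42349) - 37367/864 = -5799/6256*(-1/42349) - 37367*1/864 = 5799/264935344 - 37367/864 = -618739624307/14306508576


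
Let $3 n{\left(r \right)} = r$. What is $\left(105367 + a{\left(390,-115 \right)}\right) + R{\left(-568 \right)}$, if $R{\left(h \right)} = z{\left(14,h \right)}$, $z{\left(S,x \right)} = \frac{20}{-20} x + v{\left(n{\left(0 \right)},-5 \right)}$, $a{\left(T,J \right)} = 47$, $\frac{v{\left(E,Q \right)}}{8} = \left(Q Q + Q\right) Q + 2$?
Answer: $105198$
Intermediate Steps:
$n{\left(r \right)} = \frac{r}{3}$
$v{\left(E,Q \right)} = 16 + 8 Q \left(Q + Q^{2}\right)$ ($v{\left(E,Q \right)} = 8 \left(\left(Q Q + Q\right) Q + 2\right) = 8 \left(\left(Q^{2} + Q\right) Q + 2\right) = 8 \left(\left(Q + Q^{2}\right) Q + 2\right) = 8 \left(Q \left(Q + Q^{2}\right) + 2\right) = 8 \left(2 + Q \left(Q + Q^{2}\right)\right) = 16 + 8 Q \left(Q + Q^{2}\right)$)
$z{\left(S,x \right)} = -784 - x$ ($z{\left(S,x \right)} = \frac{20}{-20} x + \left(16 + 8 \left(-5\right)^{2} + 8 \left(-5\right)^{3}\right) = 20 \left(- \frac{1}{20}\right) x + \left(16 + 8 \cdot 25 + 8 \left(-125\right)\right) = - x + \left(16 + 200 - 1000\right) = - x - 784 = -784 - x$)
$R{\left(h \right)} = -784 - h$
$\left(105367 + a{\left(390,-115 \right)}\right) + R{\left(-568 \right)} = \left(105367 + 47\right) - 216 = 105414 + \left(-784 + 568\right) = 105414 - 216 = 105198$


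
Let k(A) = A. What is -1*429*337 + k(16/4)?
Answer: -144569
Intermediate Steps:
-1*429*337 + k(16/4) = -1*429*337 + 16/4 = -429*337 + 16*(¼) = -144573 + 4 = -144569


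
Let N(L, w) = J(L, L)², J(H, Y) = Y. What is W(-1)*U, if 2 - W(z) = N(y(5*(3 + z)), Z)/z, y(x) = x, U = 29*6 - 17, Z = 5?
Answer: 16014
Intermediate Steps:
U = 157 (U = 174 - 17 = 157)
N(L, w) = L²
W(z) = 2 - (15 + 5*z)²/z (W(z) = 2 - (5*(3 + z))²/z = 2 - (15 + 5*z)²/z)
W(-1)*U = (2 - 25*(3 - 1)²/(-1))*157 = (2 - 25*(-1)*2²)*157 = (2 - 25*(-1)*4)*157 = (2 + 100)*157 = 102*157 = 16014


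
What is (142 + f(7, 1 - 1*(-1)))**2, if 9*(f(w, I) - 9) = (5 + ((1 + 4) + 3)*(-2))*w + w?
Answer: 1661521/81 ≈ 20513.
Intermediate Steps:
f(w, I) = 9 - 10*w/9 (f(w, I) = 9 + ((5 + ((1 + 4) + 3)*(-2))*w + w)/9 = 9 + ((5 + (5 + 3)*(-2))*w + w)/9 = 9 + ((5 + 8*(-2))*w + w)/9 = 9 + ((5 - 16)*w + w)/9 = 9 + (-11*w + w)/9 = 9 + (-10*w)/9 = 9 - 10*w/9)
(142 + f(7, 1 - 1*(-1)))**2 = (142 + (9 - 10/9*7))**2 = (142 + (9 - 70/9))**2 = (142 + 11/9)**2 = (1289/9)**2 = 1661521/81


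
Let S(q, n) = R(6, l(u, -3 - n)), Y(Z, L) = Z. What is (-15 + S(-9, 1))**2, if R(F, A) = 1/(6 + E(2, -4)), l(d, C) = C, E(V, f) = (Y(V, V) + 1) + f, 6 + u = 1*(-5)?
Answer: 5476/25 ≈ 219.04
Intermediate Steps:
u = -11 (u = -6 + 1*(-5) = -6 - 5 = -11)
E(V, f) = 1 + V + f (E(V, f) = (V + 1) + f = (1 + V) + f = 1 + V + f)
R(F, A) = 1/5 (R(F, A) = 1/(6 + (1 + 2 - 4)) = 1/(6 - 1) = 1/5)
S(q, n) = 1/5
(-15 + S(-9, 1))**2 = (-15 + 1/5)**2 = (-74/5)**2 = 5476/25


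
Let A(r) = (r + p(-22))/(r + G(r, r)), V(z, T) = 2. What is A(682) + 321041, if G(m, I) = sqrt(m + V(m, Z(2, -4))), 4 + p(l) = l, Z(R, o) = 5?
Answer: 18638091179/58055 - 492*sqrt(19)/58055 ≈ 3.2104e+5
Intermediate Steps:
p(l) = -4 + l
G(m, I) = sqrt(2 + m) (G(m, I) = sqrt(m + 2) = sqrt(2 + m))
A(r) = (-26 + r)/(r + sqrt(2 + r)) (A(r) = (r + (-4 - 22))/(r + sqrt(2 + r)) = (r - 26)/(r + sqrt(2 + r)) = (-26 + r)/(r + sqrt(2 + r)))
A(682) + 321041 = (-26 + 682)/(682 + sqrt(2 + 682)) + 321041 = 656/(682 + sqrt(684)) + 321041 = 656/(682 + 6*sqrt(19)) + 321041 = 321041 + 656/(682 + 6*sqrt(19))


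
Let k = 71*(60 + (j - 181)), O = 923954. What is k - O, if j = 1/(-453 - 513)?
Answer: -900838541/966 ≈ -9.3255e+5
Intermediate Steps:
j = -1/966 (j = 1/(-966) = -1/966 ≈ -0.0010352)
k = -8298977/966 (k = 71*(60 + (-1/966 - 181)) = 71*(60 - 174847/966) = 71*(-116887/966) = -8298977/966 ≈ -8591.1)
k - O = -8298977/966 - 1*923954 = -8298977/966 - 923954 = -900838541/966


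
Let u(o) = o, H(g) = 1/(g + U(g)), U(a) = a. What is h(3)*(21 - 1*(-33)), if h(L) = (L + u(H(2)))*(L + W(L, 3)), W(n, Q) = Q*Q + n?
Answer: 5265/2 ≈ 2632.5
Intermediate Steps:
H(g) = 1/(2*g) (H(g) = 1/(g + g) = 1/(2*g))
W(n, Q) = n + Q**2 (W(n, Q) = Q**2 + n = n + Q**2)
h(L) = (9 + 2*L)*(1/4 + L) (h(L) = (L + (1/2)/2)*(L + (L + 3**2)) = (L + (1/2)*(1/2))*(L + (L + 9)) = (L + 1/4)*(L + (9 + L)) = (1/4 + L)*(9 + 2*L) = (9 + 2*L)*(1/4 + L))
h(3)*(21 - 1*(-33)) = (9/4 + 2*3**2 + (19/2)*3)*(21 - 1*(-33)) = (9/4 + 2*9 + 57/2)*(21 + 33) = (9/4 + 18 + 57/2)*54 = (195/4)*54 = 5265/2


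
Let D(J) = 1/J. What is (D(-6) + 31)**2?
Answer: 34225/36 ≈ 950.69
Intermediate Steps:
(D(-6) + 31)**2 = (1/(-6) + 31)**2 = (-1/6 + 31)**2 = (185/6)**2 = 34225/36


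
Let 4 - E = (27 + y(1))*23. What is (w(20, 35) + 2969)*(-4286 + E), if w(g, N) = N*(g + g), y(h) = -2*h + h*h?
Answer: -21320720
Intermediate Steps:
y(h) = h² - 2*h (y(h) = -2*h + h² = h² - 2*h)
w(g, N) = 2*N*g (w(g, N) = N*(2*g) = 2*N*g)
E = -594 (E = 4 - (27 + 1*(-2 + 1))*23 = 4 - (27 + 1*(-1))*23 = 4 - (27 - 1)*23 = 4 - 26*23 = 4 - 1*598 = 4 - 598 = -594)
(w(20, 35) + 2969)*(-4286 + E) = (2*35*20 + 2969)*(-4286 - 594) = (1400 + 2969)*(-4880) = 4369*(-4880) = -21320720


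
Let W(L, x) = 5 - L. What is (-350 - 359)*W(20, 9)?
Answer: 10635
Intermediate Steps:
(-350 - 359)*W(20, 9) = (-350 - 359)*(5 - 1*20) = -709*(5 - 20) = -709*(-15) = 10635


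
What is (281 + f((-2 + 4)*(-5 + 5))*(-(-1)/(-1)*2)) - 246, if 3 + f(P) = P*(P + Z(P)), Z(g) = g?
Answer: 41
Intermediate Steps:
f(P) = -3 + 2*P**2 (f(P) = -3 + P*(P + P) = -3 + P*(2*P) = -3 + 2*P**2)
(281 + f((-2 + 4)*(-5 + 5))*(-(-1)/(-1)*2)) - 246 = (281 + (-3 + 2*((-2 + 4)*(-5 + 5))**2)*(-(-1)/(-1)*2)) - 246 = (281 + (-3 + 2*(2*0)**2)*(-(-1)*(-1)*2)) - 246 = (281 + (-3 + 2*0**2)*(-1*1*2)) - 246 = (281 + (-3 + 2*0)*(-1*2)) - 246 = (281 + (-3 + 0)*(-2)) - 246 = (281 - 3*(-2)) - 246 = (281 + 6) - 246 = 287 - 246 = 41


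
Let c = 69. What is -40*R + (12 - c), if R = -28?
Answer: 1063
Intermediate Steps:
-40*R + (12 - c) = -40*(-28) + (12 - 1*69) = 1120 + (12 - 69) = 1120 - 57 = 1063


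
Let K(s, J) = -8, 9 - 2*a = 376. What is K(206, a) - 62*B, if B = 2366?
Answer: -146700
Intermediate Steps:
a = -367/2 (a = 9/2 - ½*376 = 9/2 - 188 = -367/2 ≈ -183.50)
K(206, a) - 62*B = -8 - 62*2366 = -8 - 146692 = -146700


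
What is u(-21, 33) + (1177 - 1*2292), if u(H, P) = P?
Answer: -1082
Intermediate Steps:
u(-21, 33) + (1177 - 1*2292) = 33 + (1177 - 1*2292) = 33 + (1177 - 2292) = 33 - 1115 = -1082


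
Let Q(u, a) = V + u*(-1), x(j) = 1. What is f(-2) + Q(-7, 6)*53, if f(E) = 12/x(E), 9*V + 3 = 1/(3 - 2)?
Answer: 3341/9 ≈ 371.22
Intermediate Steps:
V = -2/9 (V = -1/3 + 1/(9*(3 - 2)) = -1/3 + (1/9)/1 = -1/3 + (1/9)*1 = -1/3 + 1/9 = -2/9 ≈ -0.22222)
Q(u, a) = -2/9 - u (Q(u, a) = -2/9 + u*(-1) = -2/9 - u)
f(E) = 12 (f(E) = 12/1 = 12*1 = 12)
f(-2) + Q(-7, 6)*53 = 12 + (-2/9 - 1*(-7))*53 = 12 + (-2/9 + 7)*53 = 12 + (61/9)*53 = 12 + 3233/9 = 3341/9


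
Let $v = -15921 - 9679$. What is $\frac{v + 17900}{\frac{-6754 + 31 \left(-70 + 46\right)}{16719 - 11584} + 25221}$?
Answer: $- \frac{39539500}{129502337} \approx -0.30532$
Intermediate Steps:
$v = -25600$ ($v = -15921 - 9679 = -25600$)
$\frac{v + 17900}{\frac{-6754 + 31 \left(-70 + 46\right)}{16719 - 11584} + 25221} = \frac{-25600 + 17900}{\frac{-6754 + 31 \left(-70 + 46\right)}{16719 - 11584} + 25221} = - \frac{7700}{\frac{-6754 + 31 \left(-24\right)}{5135} + 25221} = - \frac{7700}{\left(-6754 - 744\right) \frac{1}{5135} + 25221} = - \frac{7700}{\left(-7498\right) \frac{1}{5135} + 25221} = - \frac{7700}{- \frac{7498}{5135} + 25221} = - \frac{7700}{\frac{129502337}{5135}} = \left(-7700\right) \frac{5135}{129502337} = - \frac{39539500}{129502337}$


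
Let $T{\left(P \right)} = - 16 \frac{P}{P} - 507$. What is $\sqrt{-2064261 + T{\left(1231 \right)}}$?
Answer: $4 i \sqrt{129049} \approx 1436.9 i$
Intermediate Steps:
$T{\left(P \right)} = -523$ ($T{\left(P \right)} = \left(-16\right) 1 - 507 = -16 - 507 = -523$)
$\sqrt{-2064261 + T{\left(1231 \right)}} = \sqrt{-2064261 - 523} = \sqrt{-2064784} = 4 i \sqrt{129049}$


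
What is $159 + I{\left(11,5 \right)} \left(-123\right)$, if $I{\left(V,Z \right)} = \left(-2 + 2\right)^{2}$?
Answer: $159$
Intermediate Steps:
$I{\left(V,Z \right)} = 0$ ($I{\left(V,Z \right)} = 0^{2} = 0$)
$159 + I{\left(11,5 \right)} \left(-123\right) = 159 + 0 \left(-123\right) = 159 + 0 = 159$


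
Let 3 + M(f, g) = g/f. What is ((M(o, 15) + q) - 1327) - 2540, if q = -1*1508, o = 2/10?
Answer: -5303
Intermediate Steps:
o = ⅕ (o = 2*(⅒) = ⅕ ≈ 0.20000)
M(f, g) = -3 + g/f
q = -1508
((M(o, 15) + q) - 1327) - 2540 = (((-3 + 15/(⅕)) - 1508) - 1327) - 2540 = (((-3 + 15*5) - 1508) - 1327) - 2540 = (((-3 + 75) - 1508) - 1327) - 2540 = ((72 - 1508) - 1327) - 2540 = (-1436 - 1327) - 2540 = -2763 - 2540 = -5303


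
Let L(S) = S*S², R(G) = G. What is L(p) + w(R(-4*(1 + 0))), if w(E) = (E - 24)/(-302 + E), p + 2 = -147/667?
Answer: -492845875591/45401367339 ≈ -10.855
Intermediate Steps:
p = -1481/667 (p = -2 - 147/667 = -1481/667 ≈ -2.2204)
L(S) = S³
w(E) = (-24 + E)/(-302 + E)
L(p) + w(R(-4*(1 + 0))) = (-1481/667)³ + (-24 - 4*(1 + 0))/(-302 - 4*(1 + 0)) = -3248367641/296740963 + (-24 - 4*1)/(-302 - 4*1) = -3248367641/296740963 + (-24 - 4)/(-302 - 4) = -3248367641/296740963 - 28/(-306) = -3248367641/296740963 - 1/306*(-28) = -3248367641/296740963 + 14/153 = -492845875591/45401367339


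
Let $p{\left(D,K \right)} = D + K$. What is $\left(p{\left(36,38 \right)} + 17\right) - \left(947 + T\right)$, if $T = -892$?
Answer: $36$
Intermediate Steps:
$\left(p{\left(36,38 \right)} + 17\right) - \left(947 + T\right) = \left(\left(36 + 38\right) + 17\right) - 55 = \left(74 + 17\right) + \left(-947 + 892\right) = 91 - 55 = 36$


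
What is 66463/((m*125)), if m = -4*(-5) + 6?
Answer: 66463/3250 ≈ 20.450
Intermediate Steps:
m = 26 (m = 20 + 6 = 26)
66463/((m*125)) = 66463/((26*125)) = 66463/3250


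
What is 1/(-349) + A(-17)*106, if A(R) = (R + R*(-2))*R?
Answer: -10691267/349 ≈ -30634.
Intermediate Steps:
A(R) = -R² (A(R) = (R - 2*R)*R = (-R)*R = -R²)
1/(-349) + A(-17)*106 = 1/(-349) - 1*(-17)²*106 = -1/349 - 1*289*106 = -1/349 - 289*106 = -1/349 - 30634 = -10691267/349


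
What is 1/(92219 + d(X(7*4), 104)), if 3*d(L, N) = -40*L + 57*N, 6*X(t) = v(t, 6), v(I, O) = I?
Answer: 9/847195 ≈ 1.0623e-5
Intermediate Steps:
X(t) = t/6
d(L, N) = 19*N - 40*L/3 (d(L, N) = (-40*L + 57*N)/3 = 19*N - 40*L/3)
1/(92219 + d(X(7*4), 104)) = 1/(92219 + (19*104 - 20*7*4/9)) = 1/(92219 + (1976 - 20*28/9)) = 1/(92219 + (1976 - 40/3*14/3)) = 1/(92219 + (1976 - 560/9)) = 1/(92219 + 17224/9) = 1/(847195/9) = 9/847195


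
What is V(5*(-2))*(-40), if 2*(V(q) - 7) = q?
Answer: -80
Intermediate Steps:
V(q) = 7 + q/2
V(5*(-2))*(-40) = (7 + (5*(-2))/2)*(-40) = (7 + (1/2)*(-10))*(-40) = (7 - 5)*(-40) = 2*(-40) = -80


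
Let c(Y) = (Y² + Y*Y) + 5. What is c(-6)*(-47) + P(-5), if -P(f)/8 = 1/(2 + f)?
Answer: -10849/3 ≈ -3616.3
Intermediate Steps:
c(Y) = 5 + 2*Y² (c(Y) = (Y² + Y²) + 5 = 2*Y² + 5 = 5 + 2*Y²)
P(f) = -8/(2 + f)
c(-6)*(-47) + P(-5) = (5 + 2*(-6)²)*(-47) - 8/(2 - 5) = (5 + 2*36)*(-47) - 8/(-3) = (5 + 72)*(-47) - 8*(-⅓) = 77*(-47) + 8/3 = -3619 + 8/3 = -10849/3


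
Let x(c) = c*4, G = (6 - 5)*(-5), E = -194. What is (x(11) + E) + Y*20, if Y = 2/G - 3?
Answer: -218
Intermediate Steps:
G = -5 (G = 1*(-5) = -5)
x(c) = 4*c
Y = -17/5 (Y = 2/(-5) - 3 = 2*(-1/5) - 3 = -2/5 - 3 = -17/5 ≈ -3.4000)
(x(11) + E) + Y*20 = (4*11 - 194) - 17/5*20 = (44 - 194) - 68 = -150 - 68 = -218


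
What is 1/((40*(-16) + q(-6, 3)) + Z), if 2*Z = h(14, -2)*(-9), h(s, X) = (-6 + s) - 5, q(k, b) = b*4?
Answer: -2/1283 ≈ -0.0015588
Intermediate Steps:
q(k, b) = 4*b
h(s, X) = -11 + s
Z = -27/2 (Z = ((-11 + 14)*(-9))/2 = (3*(-9))/2 = (1/2)*(-27) = -27/2 ≈ -13.500)
1/((40*(-16) + q(-6, 3)) + Z) = 1/((40*(-16) + 4*3) - 27/2) = 1/((-640 + 12) - 27/2) = 1/(-628 - 27/2) = 1/(-1283/2) = -2/1283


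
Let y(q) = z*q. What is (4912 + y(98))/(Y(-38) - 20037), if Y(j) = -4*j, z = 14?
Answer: -6284/19885 ≈ -0.31602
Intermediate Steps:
y(q) = 14*q
(4912 + y(98))/(Y(-38) - 20037) = (4912 + 14*98)/(-4*(-38) - 20037) = (4912 + 1372)/(152 - 20037) = 6284/(-19885) = 6284*(-1/19885) = -6284/19885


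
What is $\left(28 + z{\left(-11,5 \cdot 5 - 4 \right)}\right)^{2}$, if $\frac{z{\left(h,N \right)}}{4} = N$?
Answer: $12544$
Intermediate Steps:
$z{\left(h,N \right)} = 4 N$
$\left(28 + z{\left(-11,5 \cdot 5 - 4 \right)}\right)^{2} = \left(28 + 4 \left(5 \cdot 5 - 4\right)\right)^{2} = \left(28 + 4 \left(25 - 4\right)\right)^{2} = \left(28 + 4 \cdot 21\right)^{2} = \left(28 + 84\right)^{2} = 112^{2} = 12544$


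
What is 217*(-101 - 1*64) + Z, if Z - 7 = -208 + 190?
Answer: -35816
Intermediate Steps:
Z = -11 (Z = 7 + (-208 + 190) = 7 - 18 = -11)
217*(-101 - 1*64) + Z = 217*(-101 - 1*64) - 11 = 217*(-101 - 64) - 11 = 217*(-165) - 11 = -35805 - 11 = -35816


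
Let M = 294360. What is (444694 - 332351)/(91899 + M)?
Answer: 112343/386259 ≈ 0.29085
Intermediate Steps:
(444694 - 332351)/(91899 + M) = (444694 - 332351)/(91899 + 294360) = 112343/386259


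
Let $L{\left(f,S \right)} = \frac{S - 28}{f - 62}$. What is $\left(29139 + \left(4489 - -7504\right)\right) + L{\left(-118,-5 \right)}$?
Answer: $\frac{2467931}{60} \approx 41132.0$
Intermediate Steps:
$L{\left(f,S \right)} = \frac{-28 + S}{-62 + f}$
$\left(29139 + \left(4489 - -7504\right)\right) + L{\left(-118,-5 \right)} = \left(29139 + \left(4489 - -7504\right)\right) + \frac{-28 - 5}{-62 - 118} = \left(29139 + \left(4489 + 7504\right)\right) + \frac{1}{-180} \left(-33\right) = \left(29139 + 11993\right) - - \frac{11}{60} = 41132 + \frac{11}{60} = \frac{2467931}{60}$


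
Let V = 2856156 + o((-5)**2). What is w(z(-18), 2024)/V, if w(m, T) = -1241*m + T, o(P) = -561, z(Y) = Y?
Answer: 24362/2855595 ≈ 0.0085313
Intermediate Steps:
w(m, T) = T - 1241*m
V = 2855595 (V = 2856156 - 561 = 2855595)
w(z(-18), 2024)/V = (2024 - 1241*(-18))/2855595 = (2024 + 22338)*(1/2855595) = 24362*(1/2855595) = 24362/2855595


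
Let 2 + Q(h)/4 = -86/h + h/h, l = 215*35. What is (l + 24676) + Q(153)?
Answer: 4925797/153 ≈ 32195.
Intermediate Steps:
l = 7525
Q(h) = -4 - 344/h (Q(h) = -8 + 4*(-86/h + h/h) = -8 + 4*(-86/h + 1) = -8 + 4*(1 - 86/h) = -8 + (4 - 344/h) = -4 - 344/h)
(l + 24676) + Q(153) = (7525 + 24676) + (-4 - 344/153) = 32201 + (-4 - 344*1/153) = 32201 + (-4 - 344/153) = 32201 - 956/153 = 4925797/153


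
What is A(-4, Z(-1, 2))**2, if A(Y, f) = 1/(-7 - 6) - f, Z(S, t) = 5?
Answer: 4356/169 ≈ 25.775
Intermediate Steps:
A(Y, f) = -1/13 - f (A(Y, f) = 1/(-13) - f = -1/13 - f)
A(-4, Z(-1, 2))**2 = (-1/13 - 1*5)**2 = (-1/13 - 5)**2 = (-66/13)**2 = 4356/169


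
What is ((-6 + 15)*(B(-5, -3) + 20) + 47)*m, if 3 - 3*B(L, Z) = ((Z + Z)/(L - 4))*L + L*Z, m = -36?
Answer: -7236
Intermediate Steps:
B(L, Z) = 1 - L*Z/3 - 2*L*Z/(3*(-4 + L)) (B(L, Z) = 1 - (((Z + Z)/(L - 4))*L + L*Z)/3 = 1 - (((2*Z)/(-4 + L))*L + L*Z)/3 = 1 - ((2*Z/(-4 + L))*L + L*Z)/3 = 1 - (2*L*Z/(-4 + L) + L*Z)/3 = 1 - (L*Z + 2*L*Z/(-4 + L))/3 = 1 + (-L*Z/3 - 2*L*Z/(3*(-4 + L))) = 1 - L*Z/3 - 2*L*Z/(3*(-4 + L)))
((-6 + 15)*(B(-5, -3) + 20) + 47)*m = ((-6 + 15)*((-12 + 3*(-5) - 1*(-3)*(-5)² + 2*(-5)*(-3))/(3*(-4 - 5)) + 20) + 47)*(-36) = (9*((⅓)*(-12 - 15 - 1*(-3)*25 + 30)/(-9) + 20) + 47)*(-36) = (9*((⅓)*(-⅑)*(-12 - 15 + 75 + 30) + 20) + 47)*(-36) = (9*((⅓)*(-⅑)*78 + 20) + 47)*(-36) = (9*(-26/9 + 20) + 47)*(-36) = (9*(154/9) + 47)*(-36) = (154 + 47)*(-36) = 201*(-36) = -7236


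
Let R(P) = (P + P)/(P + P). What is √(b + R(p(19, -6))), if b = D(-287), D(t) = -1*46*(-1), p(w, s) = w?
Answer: √47 ≈ 6.8557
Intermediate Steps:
D(t) = 46 (D(t) = -46*(-1) = 46)
b = 46
R(P) = 1 (R(P) = (2*P)/((2*P)) = (2*P)*(1/(2*P)) = 1)
√(b + R(p(19, -6))) = √(46 + 1) = √47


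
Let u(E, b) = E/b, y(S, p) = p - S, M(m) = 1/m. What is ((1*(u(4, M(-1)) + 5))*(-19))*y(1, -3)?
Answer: 76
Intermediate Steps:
((1*(u(4, M(-1)) + 5))*(-19))*y(1, -3) = ((1*(4/(1/(-1)) + 5))*(-19))*(-3 - 1*1) = ((1*(4/(-1) + 5))*(-19))*(-3 - 1) = ((1*(4*(-1) + 5))*(-19))*(-4) = ((1*(-4 + 5))*(-19))*(-4) = ((1*1)*(-19))*(-4) = (1*(-19))*(-4) = -19*(-4) = 76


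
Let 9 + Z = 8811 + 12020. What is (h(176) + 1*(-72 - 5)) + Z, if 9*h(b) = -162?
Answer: 20727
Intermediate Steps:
h(b) = -18 (h(b) = (⅑)*(-162) = -18)
Z = 20822 (Z = -9 + (8811 + 12020) = -9 + 20831 = 20822)
(h(176) + 1*(-72 - 5)) + Z = (-18 + 1*(-72 - 5)) + 20822 = (-18 + 1*(-77)) + 20822 = (-18 - 77) + 20822 = -95 + 20822 = 20727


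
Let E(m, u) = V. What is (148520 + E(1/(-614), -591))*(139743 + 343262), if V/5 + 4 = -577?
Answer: 70332773075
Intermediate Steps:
V = -2905 (V = -20 + 5*(-577) = -20 - 2885 = -2905)
E(m, u) = -2905
(148520 + E(1/(-614), -591))*(139743 + 343262) = (148520 - 2905)*(139743 + 343262) = 145615*483005 = 70332773075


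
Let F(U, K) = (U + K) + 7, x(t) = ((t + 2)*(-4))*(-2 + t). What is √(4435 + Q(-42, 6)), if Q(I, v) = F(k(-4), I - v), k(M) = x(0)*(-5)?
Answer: √4314 ≈ 65.681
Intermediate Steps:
x(t) = (-8 - 4*t)*(-2 + t) (x(t) = ((2 + t)*(-4))*(-2 + t) = (-8 - 4*t)*(-2 + t))
k(M) = -80 (k(M) = (16 - 4*0²)*(-5) = (16 - 4*0)*(-5) = (16 + 0)*(-5) = 16*(-5) = -80)
F(U, K) = 7 + K + U (F(U, K) = (K + U) + 7 = 7 + K + U)
Q(I, v) = -73 + I - v (Q(I, v) = 7 + (I - v) - 80 = -73 + I - v)
√(4435 + Q(-42, 6)) = √(4435 + (-73 - 42 - 1*6)) = √(4435 + (-73 - 42 - 6)) = √(4435 - 121) = √4314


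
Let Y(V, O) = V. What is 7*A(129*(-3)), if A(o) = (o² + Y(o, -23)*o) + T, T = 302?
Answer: 2098880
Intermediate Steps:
A(o) = 302 + 2*o² (A(o) = (o² + o*o) + 302 = (o² + o²) + 302 = 2*o² + 302 = 302 + 2*o²)
7*A(129*(-3)) = 7*(302 + 2*(129*(-3))²) = 7*(302 + 2*(-387)²) = 7*(302 + 2*149769) = 7*(302 + 299538) = 7*299840 = 2098880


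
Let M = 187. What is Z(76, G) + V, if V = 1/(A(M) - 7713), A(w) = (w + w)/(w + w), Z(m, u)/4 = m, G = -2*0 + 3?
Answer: 2344447/7712 ≈ 304.00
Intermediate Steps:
G = 3 (G = 0 + 3 = 3)
Z(m, u) = 4*m
A(w) = 1 (A(w) = (2*w)/((2*w)) = (2*w)*(1/(2*w)) = 1)
V = -1/7712 (V = 1/(1 - 7713) = 1/(-7712) = -1/7712 ≈ -0.00012967)
Z(76, G) + V = 4*76 - 1/7712 = 304 - 1/7712 = 2344447/7712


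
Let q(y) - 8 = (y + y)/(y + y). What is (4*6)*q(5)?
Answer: 216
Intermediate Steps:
q(y) = 9 (q(y) = 8 + (y + y)/(y + y) = 8 + (2*y)/((2*y)) = 8 + (2*y)*(1/(2*y)) = 8 + 1 = 9)
(4*6)*q(5) = (4*6)*9 = 24*9 = 216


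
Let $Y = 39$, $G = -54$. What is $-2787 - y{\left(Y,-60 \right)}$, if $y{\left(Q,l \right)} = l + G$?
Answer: $-2673$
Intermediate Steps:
$y{\left(Q,l \right)} = -54 + l$ ($y{\left(Q,l \right)} = l - 54 = -54 + l$)
$-2787 - y{\left(Y,-60 \right)} = -2787 - \left(-54 - 60\right) = -2787 - -114 = -2787 + 114 = -2673$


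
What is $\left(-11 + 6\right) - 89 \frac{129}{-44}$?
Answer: $\frac{11261}{44} \approx 255.93$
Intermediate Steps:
$\left(-11 + 6\right) - 89 \frac{129}{-44} = -5 - 89 \cdot 129 \left(- \frac{1}{44}\right) = -5 - - \frac{11481}{44} = -5 + \frac{11481}{44} = \frac{11261}{44}$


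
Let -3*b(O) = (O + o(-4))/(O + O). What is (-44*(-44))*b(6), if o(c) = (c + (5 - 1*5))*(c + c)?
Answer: -18392/9 ≈ -2043.6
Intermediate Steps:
o(c) = 2*c² (o(c) = (c + (5 - 5))*(2*c) = (c + 0)*(2*c) = c*(2*c) = 2*c²)
b(O) = -(32 + O)/(6*O) (b(O) = -(O + 2*(-4)²)/(3*(O + O)) = -(O + 2*16)/(3*(2*O)) = -(O + 32)*1/(2*O)/3 = -(32 + O)*1/(2*O)/3 = -(32 + O)/(6*O))
(-44*(-44))*b(6) = (-44*(-44))*((⅙)*(-32 - 1*6)/6) = 1936*((⅙)*(⅙)*(-32 - 6)) = 1936*((⅙)*(⅙)*(-38)) = 1936*(-19/18) = -18392/9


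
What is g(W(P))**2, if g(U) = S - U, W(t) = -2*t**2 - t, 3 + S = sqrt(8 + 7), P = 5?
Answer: (52 + sqrt(15))**2 ≈ 3121.8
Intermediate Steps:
S = -3 + sqrt(15) (S = -3 + sqrt(8 + 7) = -3 + sqrt(15) ≈ 0.87298)
W(t) = -t - 2*t**2
g(U) = -3 + sqrt(15) - U (g(U) = (-3 + sqrt(15)) - U = -3 + sqrt(15) - U)
g(W(P))**2 = (-3 + sqrt(15) - (-1)*5*(1 + 2*5))**2 = (-3 + sqrt(15) - (-1)*5*(1 + 10))**2 = (-3 + sqrt(15) - (-1)*5*11)**2 = (-3 + sqrt(15) - 1*(-55))**2 = (-3 + sqrt(15) + 55)**2 = (52 + sqrt(15))**2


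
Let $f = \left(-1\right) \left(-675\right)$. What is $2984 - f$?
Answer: $2309$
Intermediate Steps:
$f = 675$
$2984 - f = 2984 - 675 = 2309$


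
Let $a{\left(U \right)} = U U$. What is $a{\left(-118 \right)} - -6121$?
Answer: $20045$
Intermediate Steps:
$a{\left(U \right)} = U^{2}$
$a{\left(-118 \right)} - -6121 = \left(-118\right)^{2} - -6121 = 13924 + 6121 = 20045$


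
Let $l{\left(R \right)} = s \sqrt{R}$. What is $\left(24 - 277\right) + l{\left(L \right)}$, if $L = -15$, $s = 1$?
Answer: $-253 + i \sqrt{15} \approx -253.0 + 3.873 i$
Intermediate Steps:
$l{\left(R \right)} = \sqrt{R}$ ($l{\left(R \right)} = 1 \sqrt{R} = \sqrt{R}$)
$\left(24 - 277\right) + l{\left(L \right)} = \left(24 - 277\right) + \sqrt{-15} = -253 + i \sqrt{15}$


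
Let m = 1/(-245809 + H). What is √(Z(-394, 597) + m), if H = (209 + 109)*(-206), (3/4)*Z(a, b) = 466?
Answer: √541966988140635/933951 ≈ 24.927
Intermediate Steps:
Z(a, b) = 1864/3 (Z(a, b) = (4/3)*466 = 1864/3)
H = -65508 (H = 318*(-206) = -65508)
m = -1/311317 (m = 1/(-245809 - 65508) = 1/(-311317) = -1/311317 ≈ -3.2122e-6)
√(Z(-394, 597) + m) = √(1864/3 - 1/311317) = √(580294885/933951) = √541966988140635/933951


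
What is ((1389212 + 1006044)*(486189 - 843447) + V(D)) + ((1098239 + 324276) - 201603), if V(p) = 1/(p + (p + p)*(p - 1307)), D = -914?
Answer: -3473443577737912063/4059074 ≈ -8.5572e+11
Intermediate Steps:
V(p) = 1/(p + 2*p*(-1307 + p)) (V(p) = 1/(p + (2*p)*(-1307 + p)) = 1/(p + 2*p*(-1307 + p)))
((1389212 + 1006044)*(486189 - 843447) + V(D)) + ((1098239 + 324276) - 201603) = ((1389212 + 1006044)*(486189 - 843447) + 1/((-914)*(-2613 + 2*(-914)))) + ((1098239 + 324276) - 201603) = (2395256*(-357258) - 1/(914*(-2613 - 1828))) + (1422515 - 201603) = (-855724368048 - 1/914/(-4441)) + 1220912 = (-855724368048 - 1/914*(-1/4441)) + 1220912 = (-855724368048 + 1/4059074) + 1220912 = -3473448533510067551/4059074 + 1220912 = -3473443577737912063/4059074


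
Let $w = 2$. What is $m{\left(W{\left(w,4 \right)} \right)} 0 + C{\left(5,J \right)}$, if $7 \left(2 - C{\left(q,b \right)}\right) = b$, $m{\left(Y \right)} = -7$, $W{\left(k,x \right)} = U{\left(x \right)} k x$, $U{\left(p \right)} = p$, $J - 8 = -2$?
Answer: $\frac{8}{7} \approx 1.1429$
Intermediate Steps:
$J = 6$ ($J = 8 - 2 = 6$)
$W{\left(k,x \right)} = k x^{2}$ ($W{\left(k,x \right)} = x k x = k x x = k x^{2}$)
$C{\left(q,b \right)} = 2 - \frac{b}{7}$
$m{\left(W{\left(w,4 \right)} \right)} 0 + C{\left(5,J \right)} = \left(-7\right) 0 + \left(2 - \frac{6}{7}\right) = 0 + \left(2 - \frac{6}{7}\right) = 0 + \frac{8}{7} = \frac{8}{7}$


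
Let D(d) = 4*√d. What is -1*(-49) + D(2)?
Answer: 49 + 4*√2 ≈ 54.657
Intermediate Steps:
-1*(-49) + D(2) = -1*(-49) + 4*√2 = 49 + 4*√2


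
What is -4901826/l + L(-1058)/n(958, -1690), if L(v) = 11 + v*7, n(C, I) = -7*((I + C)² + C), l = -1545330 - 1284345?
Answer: 6146469731383/3544143413650 ≈ 1.7343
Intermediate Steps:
l = -2829675
n(C, I) = -7*C - 7*(C + I)² (n(C, I) = -7*((C + I)² + C) = -7*(C + (C + I)²) = -7*C - 7*(C + I)²)
L(v) = 11 + 7*v
-4901826/l + L(-1058)/n(958, -1690) = -4901826/(-2829675) + (11 + 7*(-1058))/(-7*958 - 7*(958 - 1690)²) = -4901826*(-1/2829675) + (11 - 7406)/(-6706 - 7*(-732)²) = 1633942/943225 - 7395/(-6706 - 7*535824) = 1633942/943225 - 7395/(-6706 - 3750768) = 1633942/943225 - 7395/(-3757474) = 1633942/943225 - 7395*(-1/3757474) = 1633942/943225 + 7395/3757474 = 6146469731383/3544143413650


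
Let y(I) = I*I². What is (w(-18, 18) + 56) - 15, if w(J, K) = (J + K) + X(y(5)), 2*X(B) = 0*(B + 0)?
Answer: 41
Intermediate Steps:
y(I) = I³
X(B) = 0 (X(B) = (0*(B + 0))/2 = (0*B)/2 = (½)*0 = 0)
w(J, K) = J + K (w(J, K) = (J + K) + 0 = J + K)
(w(-18, 18) + 56) - 15 = ((-18 + 18) + 56) - 15 = (0 + 56) - 15 = 56 - 15 = 41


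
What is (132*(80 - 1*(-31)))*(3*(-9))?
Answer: -395604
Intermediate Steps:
(132*(80 - 1*(-31)))*(3*(-9)) = (132*(80 + 31))*(-27) = (132*111)*(-27) = 14652*(-27) = -395604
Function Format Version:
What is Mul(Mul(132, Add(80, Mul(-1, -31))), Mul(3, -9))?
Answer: -395604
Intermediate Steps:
Mul(Mul(132, Add(80, Mul(-1, -31))), Mul(3, -9)) = Mul(Mul(132, Add(80, 31)), -27) = Mul(Mul(132, 111), -27) = Mul(14652, -27) = -395604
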